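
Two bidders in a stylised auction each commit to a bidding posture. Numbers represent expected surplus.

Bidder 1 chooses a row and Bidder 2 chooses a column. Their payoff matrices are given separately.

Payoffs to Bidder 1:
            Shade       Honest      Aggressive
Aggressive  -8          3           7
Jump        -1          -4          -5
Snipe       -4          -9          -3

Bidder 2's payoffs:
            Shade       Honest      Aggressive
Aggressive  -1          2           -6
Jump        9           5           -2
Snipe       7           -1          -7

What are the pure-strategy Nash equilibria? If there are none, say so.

(Aggressive, Honest) and (Jump, Shade)

Bidder 1 against Shade: payoffs -8, -1, -4 → best response Jump.
Bidder 1 against Honest: payoffs 3, -4, -9 → best response Aggressive.
Bidder 1 against Aggressive: payoffs 7, -5, -3 → best response Aggressive.
Bidder 2 against Aggressive: payoffs -1, 2, -6 → best response Honest.
Bidder 2 against Jump: payoffs 9, 5, -2 → best response Shade.
Bidder 2 against Snipe: payoffs 7, -1, -7 → best response Shade.
Mutual best responses: (Aggressive, Honest); (Jump, Shade).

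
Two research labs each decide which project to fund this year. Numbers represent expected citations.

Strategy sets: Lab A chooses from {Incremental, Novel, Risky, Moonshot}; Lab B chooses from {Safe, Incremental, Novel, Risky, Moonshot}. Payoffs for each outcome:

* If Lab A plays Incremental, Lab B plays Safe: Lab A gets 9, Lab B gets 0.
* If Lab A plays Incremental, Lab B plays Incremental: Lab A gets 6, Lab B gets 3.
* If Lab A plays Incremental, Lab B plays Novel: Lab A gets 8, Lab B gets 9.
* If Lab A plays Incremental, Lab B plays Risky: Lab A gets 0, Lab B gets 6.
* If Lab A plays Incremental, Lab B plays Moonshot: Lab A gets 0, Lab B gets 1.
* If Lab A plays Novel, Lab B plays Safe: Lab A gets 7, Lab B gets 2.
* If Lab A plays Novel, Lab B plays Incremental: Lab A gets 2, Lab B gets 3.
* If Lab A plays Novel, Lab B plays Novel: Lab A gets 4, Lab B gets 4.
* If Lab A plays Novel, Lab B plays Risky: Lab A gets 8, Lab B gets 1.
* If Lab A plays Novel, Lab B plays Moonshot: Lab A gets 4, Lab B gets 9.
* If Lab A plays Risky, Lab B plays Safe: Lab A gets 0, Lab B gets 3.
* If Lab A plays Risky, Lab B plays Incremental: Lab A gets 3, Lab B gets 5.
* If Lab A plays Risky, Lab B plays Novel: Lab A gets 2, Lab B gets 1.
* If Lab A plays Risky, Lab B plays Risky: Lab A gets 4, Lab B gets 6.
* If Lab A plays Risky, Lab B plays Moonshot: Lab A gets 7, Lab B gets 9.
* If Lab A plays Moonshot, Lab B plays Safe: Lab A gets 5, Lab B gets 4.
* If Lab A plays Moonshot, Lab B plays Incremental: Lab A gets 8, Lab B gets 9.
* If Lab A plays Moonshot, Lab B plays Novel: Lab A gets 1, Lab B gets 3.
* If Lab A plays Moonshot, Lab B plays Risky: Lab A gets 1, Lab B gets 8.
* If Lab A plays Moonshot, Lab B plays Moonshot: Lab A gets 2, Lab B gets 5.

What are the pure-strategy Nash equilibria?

(Incremental, Novel) and (Risky, Moonshot) and (Moonshot, Incremental)

For each player, find the best response to each opponent profile; mutual best responses are the pure NE.
Lab A against Safe: payoffs 9, 7, 0, 5 → best response Incremental.
Lab A against Incremental: payoffs 6, 2, 3, 8 → best response Moonshot.
Lab A against Novel: payoffs 8, 4, 2, 1 → best response Incremental.
Lab A against Risky: payoffs 0, 8, 4, 1 → best response Novel.
Lab A against Moonshot: payoffs 0, 4, 7, 2 → best response Risky.
Lab B against Incremental: payoffs 0, 3, 9, 6, 1 → best response Novel.
Lab B against Novel: payoffs 2, 3, 4, 1, 9 → best response Moonshot.
Lab B against Risky: payoffs 3, 5, 1, 6, 9 → best response Moonshot.
Lab B against Moonshot: payoffs 4, 9, 3, 8, 5 → best response Incremental.
Mutual best responses: (Incremental, Novel); (Risky, Moonshot); (Moonshot, Incremental).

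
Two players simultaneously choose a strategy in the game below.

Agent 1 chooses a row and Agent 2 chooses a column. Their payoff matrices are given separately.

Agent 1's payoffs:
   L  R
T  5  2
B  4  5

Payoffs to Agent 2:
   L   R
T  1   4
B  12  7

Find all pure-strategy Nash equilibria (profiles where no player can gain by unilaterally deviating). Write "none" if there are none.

none

(T, L): Agent 2 can switch to R (1 → 4). Not NE.
(T, R): Agent 1 can switch to B (2 → 5). Not NE.
(B, L): Agent 1 can switch to T (4 → 5). Not NE.
(B, R): Agent 2 can switch to L (7 → 12). Not NE.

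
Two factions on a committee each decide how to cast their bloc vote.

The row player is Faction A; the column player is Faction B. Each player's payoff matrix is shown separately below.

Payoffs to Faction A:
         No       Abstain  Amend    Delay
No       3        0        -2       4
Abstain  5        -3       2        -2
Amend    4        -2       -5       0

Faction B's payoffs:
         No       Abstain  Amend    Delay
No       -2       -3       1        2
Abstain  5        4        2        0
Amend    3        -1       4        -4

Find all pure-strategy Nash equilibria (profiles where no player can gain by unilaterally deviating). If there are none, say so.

(No, Delay); (Abstain, No)

Check each profile: it is a Nash equilibrium iff no player can strictly gain by switching unilaterally.
(No, No): Faction A can switch to Abstain (3 → 5). Not NE.
(No, Abstain): Faction B can switch to No (-3 → -2). Not NE.
(No, Amend): Faction A can switch to Abstain (-2 → 2). Not NE.
(No, Delay): Faction A gets 4, best alternative 0; Faction B gets 2, best alternative 1. No profitable deviation — NE.
(Abstain, No): Faction A gets 5, best alternative 4; Faction B gets 5, best alternative 4. No profitable deviation — NE.
(Abstain, Abstain): Faction A can switch to No (-3 → 0). Not NE.
(Abstain, Amend): Faction B can switch to No (2 → 5). Not NE.
(Abstain, Delay): Faction A can switch to No (-2 → 4). Not NE.
(Amend, No): Faction A can switch to Abstain (4 → 5). Not NE.
(Amend, Abstain): Faction A can switch to No (-2 → 0). Not NE.
(Amend, Amend): Faction A can switch to No (-5 → -2). Not NE.
(Amend, Delay): Faction A can switch to No (0 → 4). Not NE.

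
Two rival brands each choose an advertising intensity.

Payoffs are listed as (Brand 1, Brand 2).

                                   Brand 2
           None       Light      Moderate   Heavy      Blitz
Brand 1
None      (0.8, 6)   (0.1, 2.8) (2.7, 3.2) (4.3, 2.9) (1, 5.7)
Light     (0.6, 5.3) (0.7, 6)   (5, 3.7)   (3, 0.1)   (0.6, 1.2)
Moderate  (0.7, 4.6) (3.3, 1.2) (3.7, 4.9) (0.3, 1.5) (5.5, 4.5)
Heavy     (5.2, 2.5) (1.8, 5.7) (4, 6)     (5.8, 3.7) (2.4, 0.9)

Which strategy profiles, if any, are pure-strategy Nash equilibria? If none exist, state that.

For each player, find the best response to each opponent profile; mutual best responses are the pure NE.
Brand 1 against None: payoffs 0.8, 0.6, 0.7, 5.2 → best response Heavy.
Brand 1 against Light: payoffs 0.1, 0.7, 3.3, 1.8 → best response Moderate.
Brand 1 against Moderate: payoffs 2.7, 5, 3.7, 4 → best response Light.
Brand 1 against Heavy: payoffs 4.3, 3, 0.3, 5.8 → best response Heavy.
Brand 1 against Blitz: payoffs 1, 0.6, 5.5, 2.4 → best response Moderate.
Brand 2 against None: payoffs 6, 2.8, 3.2, 2.9, 5.7 → best response None.
Brand 2 against Light: payoffs 5.3, 6, 3.7, 0.1, 1.2 → best response Light.
Brand 2 against Moderate: payoffs 4.6, 1.2, 4.9, 1.5, 4.5 → best response Moderate.
Brand 2 against Heavy: payoffs 2.5, 5.7, 6, 3.7, 0.9 → best response Moderate.
No profile is a mutual best response for all players.

This game has no pure Nash equilibrium.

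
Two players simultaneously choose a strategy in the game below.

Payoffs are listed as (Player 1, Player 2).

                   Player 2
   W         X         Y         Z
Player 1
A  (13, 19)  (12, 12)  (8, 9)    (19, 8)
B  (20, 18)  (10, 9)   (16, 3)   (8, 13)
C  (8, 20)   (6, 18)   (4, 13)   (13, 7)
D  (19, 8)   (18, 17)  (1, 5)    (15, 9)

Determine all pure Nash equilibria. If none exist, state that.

For each player, find the best response to each opponent profile; mutual best responses are the pure NE.
Player 1 against W: payoffs 13, 20, 8, 19 → best response B.
Player 1 against X: payoffs 12, 10, 6, 18 → best response D.
Player 1 against Y: payoffs 8, 16, 4, 1 → best response B.
Player 1 against Z: payoffs 19, 8, 13, 15 → best response A.
Player 2 against A: payoffs 19, 12, 9, 8 → best response W.
Player 2 against B: payoffs 18, 9, 3, 13 → best response W.
Player 2 against C: payoffs 20, 18, 13, 7 → best response W.
Player 2 against D: payoffs 8, 17, 5, 9 → best response X.
Mutual best responses: (B, W); (D, X).

Pure-strategy Nash equilibria: (B, W) and (D, X)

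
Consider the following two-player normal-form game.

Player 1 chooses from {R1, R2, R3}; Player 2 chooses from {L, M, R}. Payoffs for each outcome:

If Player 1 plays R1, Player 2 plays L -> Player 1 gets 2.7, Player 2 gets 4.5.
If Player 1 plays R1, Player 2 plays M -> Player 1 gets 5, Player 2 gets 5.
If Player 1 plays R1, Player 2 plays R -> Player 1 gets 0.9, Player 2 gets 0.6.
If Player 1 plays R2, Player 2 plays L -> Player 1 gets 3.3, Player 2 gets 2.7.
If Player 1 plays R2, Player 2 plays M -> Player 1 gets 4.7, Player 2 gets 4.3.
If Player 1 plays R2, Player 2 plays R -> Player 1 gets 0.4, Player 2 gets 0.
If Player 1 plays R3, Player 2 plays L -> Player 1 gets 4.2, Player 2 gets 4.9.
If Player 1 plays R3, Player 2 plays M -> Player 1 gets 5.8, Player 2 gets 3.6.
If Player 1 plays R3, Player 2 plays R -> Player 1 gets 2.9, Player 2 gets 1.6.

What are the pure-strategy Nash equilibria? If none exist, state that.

Pure NE: (R3, L)

For each player, find the best response to each opponent profile; mutual best responses are the pure NE.
Player 1 against L: payoffs 2.7, 3.3, 4.2 → best response R3.
Player 1 against M: payoffs 5, 4.7, 5.8 → best response R3.
Player 1 against R: payoffs 0.9, 0.4, 2.9 → best response R3.
Player 2 against R1: payoffs 4.5, 5, 0.6 → best response M.
Player 2 against R2: payoffs 2.7, 4.3, 0 → best response M.
Player 2 against R3: payoffs 4.9, 3.6, 1.6 → best response L.
Mutual best responses: (R3, L).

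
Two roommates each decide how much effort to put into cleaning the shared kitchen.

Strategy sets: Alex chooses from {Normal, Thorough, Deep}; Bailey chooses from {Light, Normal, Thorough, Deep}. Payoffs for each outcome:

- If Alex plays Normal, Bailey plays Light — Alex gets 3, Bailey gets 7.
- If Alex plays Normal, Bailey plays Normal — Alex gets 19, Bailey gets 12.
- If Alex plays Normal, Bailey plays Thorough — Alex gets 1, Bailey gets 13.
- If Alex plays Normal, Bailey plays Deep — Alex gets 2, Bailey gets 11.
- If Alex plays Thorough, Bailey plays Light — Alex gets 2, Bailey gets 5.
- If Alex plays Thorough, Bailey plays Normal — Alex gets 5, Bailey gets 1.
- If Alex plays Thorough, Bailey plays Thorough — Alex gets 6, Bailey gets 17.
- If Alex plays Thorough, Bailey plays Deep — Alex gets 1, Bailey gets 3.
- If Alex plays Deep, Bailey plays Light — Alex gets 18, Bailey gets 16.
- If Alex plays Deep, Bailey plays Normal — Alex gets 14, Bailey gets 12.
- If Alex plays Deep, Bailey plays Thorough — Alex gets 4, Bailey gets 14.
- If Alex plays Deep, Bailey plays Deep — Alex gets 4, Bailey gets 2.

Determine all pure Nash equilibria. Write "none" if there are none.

Alex against Light: payoffs 3, 2, 18 → best response Deep.
Alex against Normal: payoffs 19, 5, 14 → best response Normal.
Alex against Thorough: payoffs 1, 6, 4 → best response Thorough.
Alex against Deep: payoffs 2, 1, 4 → best response Deep.
Bailey against Normal: payoffs 7, 12, 13, 11 → best response Thorough.
Bailey against Thorough: payoffs 5, 1, 17, 3 → best response Thorough.
Bailey against Deep: payoffs 16, 12, 14, 2 → best response Light.
Mutual best responses: (Thorough, Thorough); (Deep, Light).

(Thorough, Thorough), (Deep, Light)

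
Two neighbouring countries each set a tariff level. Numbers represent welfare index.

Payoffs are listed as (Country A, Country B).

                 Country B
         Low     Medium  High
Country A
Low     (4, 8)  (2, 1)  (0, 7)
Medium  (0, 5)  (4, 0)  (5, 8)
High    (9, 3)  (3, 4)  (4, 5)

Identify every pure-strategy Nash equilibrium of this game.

The unique pure-strategy Nash equilibrium is (Medium, High).

Country A against Low: payoffs 4, 0, 9 → best response High.
Country A against Medium: payoffs 2, 4, 3 → best response Medium.
Country A against High: payoffs 0, 5, 4 → best response Medium.
Country B against Low: payoffs 8, 1, 7 → best response Low.
Country B against Medium: payoffs 5, 0, 8 → best response High.
Country B against High: payoffs 3, 4, 5 → best response High.
Mutual best responses: (Medium, High).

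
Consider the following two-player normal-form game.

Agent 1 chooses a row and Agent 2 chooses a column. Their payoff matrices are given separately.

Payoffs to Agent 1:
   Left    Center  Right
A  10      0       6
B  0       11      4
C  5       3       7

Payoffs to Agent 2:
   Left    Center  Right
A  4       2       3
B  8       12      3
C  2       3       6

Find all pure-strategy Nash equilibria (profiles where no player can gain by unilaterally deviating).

(A, Left): Agent 1 gets 10, best alternative 5; Agent 2 gets 4, best alternative 3. No profitable deviation — NE.
(A, Center): Agent 1 can switch to B (0 → 11). Not NE.
(A, Right): Agent 1 can switch to C (6 → 7). Not NE.
(B, Left): Agent 1 can switch to A (0 → 10). Not NE.
(B, Center): Agent 1 gets 11, best alternative 3; Agent 2 gets 12, best alternative 8. No profitable deviation — NE.
(B, Right): Agent 1 can switch to A (4 → 6). Not NE.
(C, Left): Agent 1 can switch to A (5 → 10). Not NE.
(C, Center): Agent 1 can switch to B (3 → 11). Not NE.
(C, Right): Agent 1 gets 7, best alternative 6; Agent 2 gets 6, best alternative 3. No profitable deviation — NE.

Pure-strategy Nash equilibria: (A, Left); (B, Center); (C, Right)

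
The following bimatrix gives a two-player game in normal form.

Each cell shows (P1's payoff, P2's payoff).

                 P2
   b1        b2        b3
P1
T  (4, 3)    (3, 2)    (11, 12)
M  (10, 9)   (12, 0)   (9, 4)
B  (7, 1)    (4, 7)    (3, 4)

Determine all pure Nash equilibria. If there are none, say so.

For each player, find the best response to each opponent profile; mutual best responses are the pure NE.
P1 against b1: payoffs 4, 10, 7 → best response M.
P1 against b2: payoffs 3, 12, 4 → best response M.
P1 against b3: payoffs 11, 9, 3 → best response T.
P2 against T: payoffs 3, 2, 12 → best response b3.
P2 against M: payoffs 9, 0, 4 → best response b1.
P2 against B: payoffs 1, 7, 4 → best response b2.
Mutual best responses: (T, b3); (M, b1).

The pure Nash equilibria are (T, b3); (M, b1).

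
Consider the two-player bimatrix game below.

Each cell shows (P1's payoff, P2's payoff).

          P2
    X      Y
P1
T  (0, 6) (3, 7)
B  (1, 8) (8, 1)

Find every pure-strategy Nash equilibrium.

P1 against X: payoffs 0, 1 → best response B.
P1 against Y: payoffs 3, 8 → best response B.
P2 against T: payoffs 6, 7 → best response Y.
P2 against B: payoffs 8, 1 → best response X.
Mutual best responses: (B, X).

(B, X)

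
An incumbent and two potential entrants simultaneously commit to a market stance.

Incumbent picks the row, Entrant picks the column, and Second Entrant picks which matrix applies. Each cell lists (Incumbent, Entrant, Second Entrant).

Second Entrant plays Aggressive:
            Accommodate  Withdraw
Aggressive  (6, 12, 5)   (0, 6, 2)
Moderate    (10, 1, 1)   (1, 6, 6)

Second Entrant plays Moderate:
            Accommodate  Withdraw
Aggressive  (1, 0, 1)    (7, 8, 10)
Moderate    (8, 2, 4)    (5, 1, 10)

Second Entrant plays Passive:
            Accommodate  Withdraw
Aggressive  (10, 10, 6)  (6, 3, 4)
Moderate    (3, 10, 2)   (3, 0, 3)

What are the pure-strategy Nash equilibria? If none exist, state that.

Mark each player's best response to every combination of opponents' strategies; a profile where every player is best-responding is a pure Nash equilibrium.
Incumbent against (Accommodate, Aggressive): payoffs 6, 10 → best response Moderate.
Incumbent against (Accommodate, Moderate): payoffs 1, 8 → best response Moderate.
Incumbent against (Accommodate, Passive): payoffs 10, 3 → best response Aggressive.
Incumbent against (Withdraw, Aggressive): payoffs 0, 1 → best response Moderate.
Incumbent against (Withdraw, Moderate): payoffs 7, 5 → best response Aggressive.
Incumbent against (Withdraw, Passive): payoffs 6, 3 → best response Aggressive.
Entrant against (Aggressive, Aggressive): payoffs 12, 6 → best response Accommodate.
Entrant against (Aggressive, Moderate): payoffs 0, 8 → best response Withdraw.
Entrant against (Aggressive, Passive): payoffs 10, 3 → best response Accommodate.
Entrant against (Moderate, Aggressive): payoffs 1, 6 → best response Withdraw.
Entrant against (Moderate, Moderate): payoffs 2, 1 → best response Accommodate.
Entrant against (Moderate, Passive): payoffs 10, 0 → best response Accommodate.
Second Entrant against (Aggressive, Accommodate): payoffs 5, 1, 6 → best response Passive.
Second Entrant against (Aggressive, Withdraw): payoffs 2, 10, 4 → best response Moderate.
Second Entrant against (Moderate, Accommodate): payoffs 1, 4, 2 → best response Moderate.
Second Entrant against (Moderate, Withdraw): payoffs 6, 10, 3 → best response Moderate.
Mutual best responses: (Aggressive, Accommodate, Passive); (Aggressive, Withdraw, Moderate); (Moderate, Accommodate, Moderate).

(Aggressive, Accommodate, Passive) and (Aggressive, Withdraw, Moderate) and (Moderate, Accommodate, Moderate)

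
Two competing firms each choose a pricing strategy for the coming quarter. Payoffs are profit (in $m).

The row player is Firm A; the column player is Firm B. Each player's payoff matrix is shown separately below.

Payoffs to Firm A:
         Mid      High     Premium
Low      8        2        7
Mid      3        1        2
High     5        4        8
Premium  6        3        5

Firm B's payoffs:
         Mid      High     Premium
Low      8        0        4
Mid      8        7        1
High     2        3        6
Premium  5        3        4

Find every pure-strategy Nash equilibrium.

For each player, find the best response to each opponent profile; mutual best responses are the pure NE.
Firm A against Mid: payoffs 8, 3, 5, 6 → best response Low.
Firm A against High: payoffs 2, 1, 4, 3 → best response High.
Firm A against Premium: payoffs 7, 2, 8, 5 → best response High.
Firm B against Low: payoffs 8, 0, 4 → best response Mid.
Firm B against Mid: payoffs 8, 7, 1 → best response Mid.
Firm B against High: payoffs 2, 3, 6 → best response Premium.
Firm B against Premium: payoffs 5, 3, 4 → best response Mid.
Mutual best responses: (Low, Mid); (High, Premium).

(Low, Mid); (High, Premium)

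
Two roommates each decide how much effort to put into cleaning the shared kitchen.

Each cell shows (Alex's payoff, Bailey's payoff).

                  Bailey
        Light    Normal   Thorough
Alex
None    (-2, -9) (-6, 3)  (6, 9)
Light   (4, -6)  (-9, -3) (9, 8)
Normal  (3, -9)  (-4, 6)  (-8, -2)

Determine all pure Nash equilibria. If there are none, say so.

Check each profile: it is a Nash equilibrium iff no player can strictly gain by switching unilaterally.
(None, Light): Alex can switch to Light (-2 → 4). Not NE.
(None, Normal): Alex can switch to Normal (-6 → -4). Not NE.
(None, Thorough): Alex can switch to Light (6 → 9). Not NE.
(Light, Light): Bailey can switch to Normal (-6 → -3). Not NE.
(Light, Normal): Alex can switch to None (-9 → -6). Not NE.
(Light, Thorough): Alex gets 9, best alternative 6; Bailey gets 8, best alternative -3. No profitable deviation — NE.
(Normal, Light): Alex can switch to Light (3 → 4). Not NE.
(Normal, Normal): Alex gets -4, best alternative -6; Bailey gets 6, best alternative -2. No profitable deviation — NE.
(Normal, Thorough): Alex can switch to None (-8 → 6). Not NE.

(Light, Thorough) and (Normal, Normal)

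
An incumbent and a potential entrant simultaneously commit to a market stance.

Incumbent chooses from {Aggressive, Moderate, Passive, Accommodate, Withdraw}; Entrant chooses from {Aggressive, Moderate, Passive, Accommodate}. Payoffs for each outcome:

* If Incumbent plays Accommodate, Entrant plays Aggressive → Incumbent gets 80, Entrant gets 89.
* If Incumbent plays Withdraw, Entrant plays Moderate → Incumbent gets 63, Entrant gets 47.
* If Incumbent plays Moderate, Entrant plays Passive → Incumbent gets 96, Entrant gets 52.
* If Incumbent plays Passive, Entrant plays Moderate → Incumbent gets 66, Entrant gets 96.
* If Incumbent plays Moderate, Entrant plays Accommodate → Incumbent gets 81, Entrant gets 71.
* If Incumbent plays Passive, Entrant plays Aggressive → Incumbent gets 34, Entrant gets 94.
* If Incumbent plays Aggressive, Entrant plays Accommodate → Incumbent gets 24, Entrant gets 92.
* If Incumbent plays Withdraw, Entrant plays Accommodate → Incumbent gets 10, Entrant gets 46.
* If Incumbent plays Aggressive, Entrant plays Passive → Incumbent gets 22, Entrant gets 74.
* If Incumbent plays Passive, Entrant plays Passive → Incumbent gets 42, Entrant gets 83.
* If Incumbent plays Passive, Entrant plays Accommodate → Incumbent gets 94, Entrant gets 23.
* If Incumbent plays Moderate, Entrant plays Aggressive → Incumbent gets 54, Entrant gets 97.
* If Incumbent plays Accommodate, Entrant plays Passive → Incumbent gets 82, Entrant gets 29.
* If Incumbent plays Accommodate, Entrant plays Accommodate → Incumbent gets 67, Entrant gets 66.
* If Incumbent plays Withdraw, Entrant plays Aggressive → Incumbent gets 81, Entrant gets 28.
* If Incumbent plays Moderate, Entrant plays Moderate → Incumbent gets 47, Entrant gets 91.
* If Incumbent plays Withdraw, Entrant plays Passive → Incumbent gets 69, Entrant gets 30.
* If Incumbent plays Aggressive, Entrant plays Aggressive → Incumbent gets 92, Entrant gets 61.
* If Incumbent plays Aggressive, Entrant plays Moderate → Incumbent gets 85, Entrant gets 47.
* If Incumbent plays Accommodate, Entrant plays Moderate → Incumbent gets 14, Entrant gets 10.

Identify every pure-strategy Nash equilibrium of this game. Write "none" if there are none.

(Aggressive, Aggressive): Entrant can switch to Passive (61 → 74). Not NE.
(Aggressive, Moderate): Entrant can switch to Aggressive (47 → 61). Not NE.
(Aggressive, Passive): Incumbent can switch to Moderate (22 → 96). Not NE.
(Aggressive, Accommodate): Incumbent can switch to Moderate (24 → 81). Not NE.
(Moderate, Aggressive): Incumbent can switch to Aggressive (54 → 92). Not NE.
(Moderate, Moderate): Incumbent can switch to Aggressive (47 → 85). Not NE.
(The remaining 14 profiles each have a profitable deviation by the same check.)

There is no pure-strategy Nash equilibrium.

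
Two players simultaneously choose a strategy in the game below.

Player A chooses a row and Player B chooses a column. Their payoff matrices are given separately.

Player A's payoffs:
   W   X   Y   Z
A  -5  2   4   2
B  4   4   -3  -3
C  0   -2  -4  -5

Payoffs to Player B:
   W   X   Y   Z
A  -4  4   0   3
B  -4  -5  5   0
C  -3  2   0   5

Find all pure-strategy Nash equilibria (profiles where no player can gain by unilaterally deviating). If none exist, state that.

For each strategy profile, look for a profitable unilateral deviation.
(A, W): Player A can switch to B (-5 → 4). Not NE.
(A, X): Player A can switch to B (2 → 4). Not NE.
(A, Y): Player B can switch to X (0 → 4). Not NE.
(A, Z): Player B can switch to X (3 → 4). Not NE.
(B, W): Player B can switch to Y (-4 → 5). Not NE.
(B, X): Player B can switch to W (-5 → -4). Not NE.
(B, Y): Player A can switch to A (-3 → 4). Not NE.
(B, Z): Player A can switch to A (-3 → 2). Not NE.
(C, W): Player A can switch to B (0 → 4). Not NE.
(C, X): Player A can switch to A (-2 → 2). Not NE.
(C, Y): Player A can switch to A (-4 → 4). Not NE.
(C, Z): Player A can switch to A (-5 → 2). Not NE.

This game has no pure Nash equilibrium.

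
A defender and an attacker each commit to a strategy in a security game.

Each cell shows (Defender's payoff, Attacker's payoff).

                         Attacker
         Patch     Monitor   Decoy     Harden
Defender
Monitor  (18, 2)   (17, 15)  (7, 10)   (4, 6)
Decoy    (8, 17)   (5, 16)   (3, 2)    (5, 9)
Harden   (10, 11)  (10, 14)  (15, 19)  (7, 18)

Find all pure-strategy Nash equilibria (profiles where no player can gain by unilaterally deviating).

For each strategy profile, look for a profitable unilateral deviation.
(Monitor, Patch): Attacker can switch to Monitor (2 → 15). Not NE.
(Monitor, Monitor): Defender gets 17, best alternative 10; Attacker gets 15, best alternative 10. No profitable deviation — NE.
(Monitor, Decoy): Defender can switch to Harden (7 → 15). Not NE.
(Monitor, Harden): Defender can switch to Decoy (4 → 5). Not NE.
(Decoy, Patch): Defender can switch to Monitor (8 → 18). Not NE.
(Decoy, Monitor): Defender can switch to Monitor (5 → 17). Not NE.
(Decoy, Decoy): Defender can switch to Monitor (3 → 7). Not NE.
(Harden, Decoy): Defender gets 15, best alternative 7; Attacker gets 19, best alternative 18. No profitable deviation — NE.
(The remaining 4 profiles each have a profitable deviation by the same check.)

(Monitor, Monitor); (Harden, Decoy)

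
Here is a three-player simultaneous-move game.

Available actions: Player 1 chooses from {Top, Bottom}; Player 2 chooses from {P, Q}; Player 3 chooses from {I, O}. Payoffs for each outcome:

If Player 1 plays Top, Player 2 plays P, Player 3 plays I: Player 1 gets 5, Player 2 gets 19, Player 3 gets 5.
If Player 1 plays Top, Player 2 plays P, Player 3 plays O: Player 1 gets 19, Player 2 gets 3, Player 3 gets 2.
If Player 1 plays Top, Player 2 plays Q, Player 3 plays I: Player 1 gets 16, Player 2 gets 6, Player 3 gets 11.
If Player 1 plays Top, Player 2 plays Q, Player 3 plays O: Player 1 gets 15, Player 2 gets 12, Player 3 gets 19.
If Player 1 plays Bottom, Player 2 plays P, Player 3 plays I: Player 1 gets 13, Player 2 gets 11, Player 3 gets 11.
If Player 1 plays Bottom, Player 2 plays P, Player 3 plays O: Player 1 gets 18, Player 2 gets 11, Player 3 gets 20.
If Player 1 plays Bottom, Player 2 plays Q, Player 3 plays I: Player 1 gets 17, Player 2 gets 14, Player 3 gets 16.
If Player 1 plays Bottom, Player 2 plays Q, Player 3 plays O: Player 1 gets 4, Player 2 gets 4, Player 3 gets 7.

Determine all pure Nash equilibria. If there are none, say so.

The pure Nash equilibria are (Top, Q, O), (Bottom, Q, I).

Player 1 against (P, I): payoffs 5, 13 → best response Bottom.
Player 1 against (P, O): payoffs 19, 18 → best response Top.
Player 1 against (Q, I): payoffs 16, 17 → best response Bottom.
Player 1 against (Q, O): payoffs 15, 4 → best response Top.
Player 2 against (Top, I): payoffs 19, 6 → best response P.
Player 2 against (Top, O): payoffs 3, 12 → best response Q.
Player 2 against (Bottom, I): payoffs 11, 14 → best response Q.
Player 2 against (Bottom, O): payoffs 11, 4 → best response P.
Player 3 against (Top, P): payoffs 5, 2 → best response I.
Player 3 against (Top, Q): payoffs 11, 19 → best response O.
Player 3 against (Bottom, P): payoffs 11, 20 → best response O.
Player 3 against (Bottom, Q): payoffs 16, 7 → best response I.
Mutual best responses: (Top, Q, O); (Bottom, Q, I).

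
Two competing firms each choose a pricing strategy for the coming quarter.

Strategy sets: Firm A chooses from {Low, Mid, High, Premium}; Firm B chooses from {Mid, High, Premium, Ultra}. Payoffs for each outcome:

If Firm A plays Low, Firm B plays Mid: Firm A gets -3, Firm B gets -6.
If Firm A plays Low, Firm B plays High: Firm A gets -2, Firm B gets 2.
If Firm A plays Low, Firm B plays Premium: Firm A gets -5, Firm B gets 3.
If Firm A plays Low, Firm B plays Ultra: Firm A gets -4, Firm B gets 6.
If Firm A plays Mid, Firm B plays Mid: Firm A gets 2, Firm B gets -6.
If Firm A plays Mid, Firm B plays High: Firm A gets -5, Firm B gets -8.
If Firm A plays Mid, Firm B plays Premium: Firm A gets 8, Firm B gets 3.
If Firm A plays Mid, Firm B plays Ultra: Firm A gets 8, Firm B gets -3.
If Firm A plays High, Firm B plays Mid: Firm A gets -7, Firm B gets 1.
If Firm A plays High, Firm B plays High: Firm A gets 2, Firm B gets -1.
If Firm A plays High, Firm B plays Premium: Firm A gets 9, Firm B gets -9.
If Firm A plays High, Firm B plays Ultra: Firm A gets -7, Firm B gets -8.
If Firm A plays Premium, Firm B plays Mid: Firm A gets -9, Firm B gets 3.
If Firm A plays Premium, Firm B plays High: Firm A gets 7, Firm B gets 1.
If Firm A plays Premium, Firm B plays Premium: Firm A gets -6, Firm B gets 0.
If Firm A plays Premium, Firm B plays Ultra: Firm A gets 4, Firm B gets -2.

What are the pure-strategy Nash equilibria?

There is no pure-strategy Nash equilibrium.

(Low, Mid): Firm A can switch to Mid (-3 → 2). Not NE.
(Low, High): Firm A can switch to High (-2 → 2). Not NE.
(Low, Premium): Firm A can switch to Mid (-5 → 8). Not NE.
(Low, Ultra): Firm A can switch to Mid (-4 → 8). Not NE.
(Mid, Mid): Firm B can switch to Premium (-6 → 3). Not NE.
(Mid, High): Firm A can switch to Low (-5 → -2). Not NE.
(Mid, Premium): Firm A can switch to High (8 → 9). Not NE.
(Mid, Ultra): Firm B can switch to Premium (-3 → 3). Not NE.
(High, Mid): Firm A can switch to Low (-7 → -3). Not NE.
(High, High): Firm A can switch to Premium (2 → 7). Not NE.
(High, Premium): Firm B can switch to Mid (-9 → 1). Not NE.
(High, Ultra): Firm A can switch to Low (-7 → -4). Not NE.
(The remaining 4 profiles each have a profitable deviation by the same check.)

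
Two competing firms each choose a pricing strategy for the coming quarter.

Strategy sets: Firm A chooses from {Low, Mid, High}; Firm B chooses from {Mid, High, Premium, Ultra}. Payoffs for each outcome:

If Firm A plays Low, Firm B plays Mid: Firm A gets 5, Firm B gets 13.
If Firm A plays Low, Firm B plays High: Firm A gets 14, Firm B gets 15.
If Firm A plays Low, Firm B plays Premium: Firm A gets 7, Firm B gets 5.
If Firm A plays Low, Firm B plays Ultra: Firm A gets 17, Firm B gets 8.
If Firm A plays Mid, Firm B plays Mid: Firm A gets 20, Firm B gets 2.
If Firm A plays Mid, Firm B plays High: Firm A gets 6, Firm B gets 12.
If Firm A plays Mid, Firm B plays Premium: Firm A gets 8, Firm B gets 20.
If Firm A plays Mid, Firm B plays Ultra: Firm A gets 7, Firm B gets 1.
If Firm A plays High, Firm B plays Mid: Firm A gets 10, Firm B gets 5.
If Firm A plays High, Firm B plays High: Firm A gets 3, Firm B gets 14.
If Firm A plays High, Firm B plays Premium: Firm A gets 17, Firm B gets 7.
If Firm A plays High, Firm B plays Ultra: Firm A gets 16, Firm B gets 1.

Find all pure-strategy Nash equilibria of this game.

Pure NE: (Low, High)

Firm A against Mid: payoffs 5, 20, 10 → best response Mid.
Firm A against High: payoffs 14, 6, 3 → best response Low.
Firm A against Premium: payoffs 7, 8, 17 → best response High.
Firm A against Ultra: payoffs 17, 7, 16 → best response Low.
Firm B against Low: payoffs 13, 15, 5, 8 → best response High.
Firm B against Mid: payoffs 2, 12, 20, 1 → best response Premium.
Firm B against High: payoffs 5, 14, 7, 1 → best response High.
Mutual best responses: (Low, High).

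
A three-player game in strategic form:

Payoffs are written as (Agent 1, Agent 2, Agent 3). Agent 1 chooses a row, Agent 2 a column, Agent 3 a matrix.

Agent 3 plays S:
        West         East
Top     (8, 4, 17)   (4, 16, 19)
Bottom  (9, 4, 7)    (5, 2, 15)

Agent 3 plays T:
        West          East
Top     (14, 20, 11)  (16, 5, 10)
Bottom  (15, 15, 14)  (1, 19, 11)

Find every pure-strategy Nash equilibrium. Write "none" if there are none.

This game has no pure Nash equilibrium.

For each strategy profile, look for a profitable unilateral deviation.
(Top, West, S): Agent 1 can switch to Bottom (8 → 9). Not NE.
(Top, West, T): Agent 1 can switch to Bottom (14 → 15). Not NE.
(Top, East, S): Agent 1 can switch to Bottom (4 → 5). Not NE.
(Top, East, T): Agent 2 can switch to West (5 → 20). Not NE.
(Bottom, West, S): Agent 3 can switch to T (7 → 14). Not NE.
(Bottom, West, T): Agent 2 can switch to East (15 → 19). Not NE.
(The remaining 2 profiles each have a profitable deviation by the same check.)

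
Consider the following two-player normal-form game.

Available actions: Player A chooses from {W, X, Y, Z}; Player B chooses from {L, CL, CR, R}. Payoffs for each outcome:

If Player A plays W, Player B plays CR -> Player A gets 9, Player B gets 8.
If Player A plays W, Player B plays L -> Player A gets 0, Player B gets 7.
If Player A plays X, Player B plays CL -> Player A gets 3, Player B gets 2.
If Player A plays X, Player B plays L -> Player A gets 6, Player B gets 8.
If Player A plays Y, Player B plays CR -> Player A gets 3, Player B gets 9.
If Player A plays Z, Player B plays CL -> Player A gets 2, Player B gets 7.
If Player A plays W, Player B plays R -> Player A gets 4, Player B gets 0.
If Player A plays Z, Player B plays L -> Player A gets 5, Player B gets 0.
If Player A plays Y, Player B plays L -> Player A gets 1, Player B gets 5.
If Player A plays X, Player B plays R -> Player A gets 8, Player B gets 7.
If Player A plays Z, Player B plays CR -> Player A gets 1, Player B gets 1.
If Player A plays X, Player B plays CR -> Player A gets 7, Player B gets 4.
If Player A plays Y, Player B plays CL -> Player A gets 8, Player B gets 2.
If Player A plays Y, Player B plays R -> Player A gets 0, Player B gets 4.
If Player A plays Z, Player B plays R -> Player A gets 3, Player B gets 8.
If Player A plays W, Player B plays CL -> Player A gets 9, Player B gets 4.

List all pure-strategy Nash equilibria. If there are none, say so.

Player A against L: payoffs 0, 6, 1, 5 → best response X.
Player A against CL: payoffs 9, 3, 8, 2 → best response W.
Player A against CR: payoffs 9, 7, 3, 1 → best response W.
Player A against R: payoffs 4, 8, 0, 3 → best response X.
Player B against W: payoffs 7, 4, 8, 0 → best response CR.
Player B against X: payoffs 8, 2, 4, 7 → best response L.
Player B against Y: payoffs 5, 2, 9, 4 → best response CR.
Player B against Z: payoffs 0, 7, 1, 8 → best response R.
Mutual best responses: (W, CR); (X, L).

Pure-strategy Nash equilibria: (W, CR), (X, L)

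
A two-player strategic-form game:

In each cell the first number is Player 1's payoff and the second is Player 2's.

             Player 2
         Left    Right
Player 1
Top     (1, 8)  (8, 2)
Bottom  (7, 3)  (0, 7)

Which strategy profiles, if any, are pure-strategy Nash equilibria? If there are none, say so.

There is no pure-strategy Nash equilibrium.

(Top, Left): Player 1 can switch to Bottom (1 → 7). Not NE.
(Top, Right): Player 2 can switch to Left (2 → 8). Not NE.
(Bottom, Left): Player 2 can switch to Right (3 → 7). Not NE.
(Bottom, Right): Player 1 can switch to Top (0 → 8). Not NE.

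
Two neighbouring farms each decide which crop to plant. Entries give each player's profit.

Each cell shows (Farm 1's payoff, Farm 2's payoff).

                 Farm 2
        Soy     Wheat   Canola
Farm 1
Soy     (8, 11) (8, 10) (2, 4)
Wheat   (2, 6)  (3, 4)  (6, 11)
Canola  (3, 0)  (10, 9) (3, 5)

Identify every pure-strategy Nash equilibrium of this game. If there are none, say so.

(Soy, Soy): Farm 1 gets 8, best alternative 3; Farm 2 gets 11, best alternative 10. No profitable deviation — NE.
(Soy, Wheat): Farm 1 can switch to Canola (8 → 10). Not NE.
(Soy, Canola): Farm 1 can switch to Wheat (2 → 6). Not NE.
(Wheat, Soy): Farm 1 can switch to Soy (2 → 8). Not NE.
(Wheat, Wheat): Farm 1 can switch to Soy (3 → 8). Not NE.
(Wheat, Canola): Farm 1 gets 6, best alternative 3; Farm 2 gets 11, best alternative 6. No profitable deviation — NE.
(Canola, Soy): Farm 1 can switch to Soy (3 → 8). Not NE.
(Canola, Wheat): Farm 1 gets 10, best alternative 8; Farm 2 gets 9, best alternative 5. No profitable deviation — NE.
(Canola, Canola): Farm 1 can switch to Wheat (3 → 6). Not NE.

(Soy, Soy), (Wheat, Canola), (Canola, Wheat)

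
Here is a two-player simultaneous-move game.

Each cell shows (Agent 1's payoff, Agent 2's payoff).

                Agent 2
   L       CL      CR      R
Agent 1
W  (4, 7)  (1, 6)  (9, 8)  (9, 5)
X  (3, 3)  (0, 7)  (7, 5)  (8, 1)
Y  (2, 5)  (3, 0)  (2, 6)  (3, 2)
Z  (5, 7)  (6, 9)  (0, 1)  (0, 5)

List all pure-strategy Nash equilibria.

(W, CR) and (Z, CL)

Agent 1 against L: payoffs 4, 3, 2, 5 → best response Z.
Agent 1 against CL: payoffs 1, 0, 3, 6 → best response Z.
Agent 1 against CR: payoffs 9, 7, 2, 0 → best response W.
Agent 1 against R: payoffs 9, 8, 3, 0 → best response W.
Agent 2 against W: payoffs 7, 6, 8, 5 → best response CR.
Agent 2 against X: payoffs 3, 7, 5, 1 → best response CL.
Agent 2 against Y: payoffs 5, 0, 6, 2 → best response CR.
Agent 2 against Z: payoffs 7, 9, 1, 5 → best response CL.
Mutual best responses: (W, CR); (Z, CL).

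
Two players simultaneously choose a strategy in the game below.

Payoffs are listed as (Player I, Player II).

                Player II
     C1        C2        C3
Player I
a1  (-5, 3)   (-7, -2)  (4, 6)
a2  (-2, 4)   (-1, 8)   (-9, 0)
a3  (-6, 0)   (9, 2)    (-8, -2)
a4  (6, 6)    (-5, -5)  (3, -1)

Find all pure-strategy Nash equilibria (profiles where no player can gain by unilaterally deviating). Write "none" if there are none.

Pure-strategy Nash equilibria: (a1, C3) and (a3, C2) and (a4, C1)

(a1, C1): Player I can switch to a2 (-5 → -2). Not NE.
(a1, C2): Player I can switch to a2 (-7 → -1). Not NE.
(a1, C3): Player I gets 4, best alternative 3; Player II gets 6, best alternative 3. No profitable deviation — NE.
(a2, C1): Player I can switch to a4 (-2 → 6). Not NE.
(a2, C2): Player I can switch to a3 (-1 → 9). Not NE.
(a2, C3): Player I can switch to a1 (-9 → 4). Not NE.
(a3, C1): Player I can switch to a1 (-6 → -5). Not NE.
(a3, C2): Player I gets 9, best alternative -1; Player II gets 2, best alternative 0. No profitable deviation — NE.
(a3, C3): Player I can switch to a1 (-8 → 4). Not NE.
(a4, C1): Player I gets 6, best alternative -2; Player II gets 6, best alternative -1. No profitable deviation — NE.
(a4, C2): Player I can switch to a2 (-5 → -1). Not NE.
(a4, C3): Player I can switch to a1 (3 → 4). Not NE.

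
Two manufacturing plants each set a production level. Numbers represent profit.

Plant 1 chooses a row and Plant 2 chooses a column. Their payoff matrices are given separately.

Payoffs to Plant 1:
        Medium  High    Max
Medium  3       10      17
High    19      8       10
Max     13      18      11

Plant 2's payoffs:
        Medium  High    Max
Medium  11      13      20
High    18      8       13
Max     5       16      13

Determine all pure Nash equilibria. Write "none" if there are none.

The pure Nash equilibria are (Medium, Max) and (High, Medium) and (Max, High).

For each player, find the best response to each opponent profile; mutual best responses are the pure NE.
Plant 1 against Medium: payoffs 3, 19, 13 → best response High.
Plant 1 against High: payoffs 10, 8, 18 → best response Max.
Plant 1 against Max: payoffs 17, 10, 11 → best response Medium.
Plant 2 against Medium: payoffs 11, 13, 20 → best response Max.
Plant 2 against High: payoffs 18, 8, 13 → best response Medium.
Plant 2 against Max: payoffs 5, 16, 13 → best response High.
Mutual best responses: (Medium, Max); (High, Medium); (Max, High).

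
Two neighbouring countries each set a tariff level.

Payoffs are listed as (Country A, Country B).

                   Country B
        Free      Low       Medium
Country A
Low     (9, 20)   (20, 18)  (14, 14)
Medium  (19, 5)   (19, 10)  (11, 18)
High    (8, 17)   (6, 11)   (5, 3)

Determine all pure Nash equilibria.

(Low, Free): Country A can switch to Medium (9 → 19). Not NE.
(Low, Low): Country B can switch to Free (18 → 20). Not NE.
(Low, Medium): Country B can switch to Free (14 → 20). Not NE.
(Medium, Free): Country B can switch to Low (5 → 10). Not NE.
(Medium, Low): Country A can switch to Low (19 → 20). Not NE.
(Medium, Medium): Country A can switch to Low (11 → 14). Not NE.
(High, Free): Country A can switch to Low (8 → 9). Not NE.
(High, Low): Country A can switch to Low (6 → 20). Not NE.
(High, Medium): Country A can switch to Low (5 → 14). Not NE.

This game has no pure Nash equilibrium.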